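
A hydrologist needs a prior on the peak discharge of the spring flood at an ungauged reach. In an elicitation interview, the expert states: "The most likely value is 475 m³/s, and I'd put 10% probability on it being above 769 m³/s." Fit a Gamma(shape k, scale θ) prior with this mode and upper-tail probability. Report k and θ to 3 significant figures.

Gamma(k,θ) with k>1 has mode (k−1)θ, so θ = 475/(k−1).
Need P(X < 769) = 0.9 with θ tied to k this way. Start at k = 2, θ = 475: P(X<769) ≈ 0.481.
Too low — raise k to concentrate. Iterating converges to k ≈ 9.11.
Then θ = 475/(9.11−1) ≈ 58.6.

k ≈ 9.11, θ ≈ 58.6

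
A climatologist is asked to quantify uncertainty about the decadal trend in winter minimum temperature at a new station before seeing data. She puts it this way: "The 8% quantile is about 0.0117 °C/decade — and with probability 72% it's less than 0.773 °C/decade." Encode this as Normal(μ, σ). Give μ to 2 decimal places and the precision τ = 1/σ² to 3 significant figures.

μ = 0.55, τ = 6.82

The p-quantile of Normal(μ,σ) is μ + z_p·σ, with z_{0.08} = -1.405 and z_{0.72} = 0.5828.
Eliminate σ: μ = (z₂·x₁ − z₁·x₂)/(z₂ − z₁) = (0.5828·0.0117 − (-1.405)·0.773)/1.988 = 0.55.
Then σ = (x₂ − x₁)/(z₂ − z₁) = (0.773 − 0.0117)/1.988 = 0.38.
Precision τ = 1/σ² = 1/0.383² = 6.82.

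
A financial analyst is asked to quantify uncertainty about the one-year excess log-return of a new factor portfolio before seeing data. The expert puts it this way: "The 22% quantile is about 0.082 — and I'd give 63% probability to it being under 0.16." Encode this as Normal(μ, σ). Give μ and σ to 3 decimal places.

μ = 0.137, σ = 0.071

For Normal(μ,σ), the p-quantile is μ + z_p·σ. Here z_{0.22} = -0.7722, z_{0.63} = 0.3319.
So 0.082 = μ − 0.7722σ and 0.16 = μ + 0.3319σ.
Subtracting: σ = (0.16 − 0.082)/(0.3319 − (-0.7722)) = 0.071.
Then μ = 0.082 − (-0.7722)·0.071 = 0.137.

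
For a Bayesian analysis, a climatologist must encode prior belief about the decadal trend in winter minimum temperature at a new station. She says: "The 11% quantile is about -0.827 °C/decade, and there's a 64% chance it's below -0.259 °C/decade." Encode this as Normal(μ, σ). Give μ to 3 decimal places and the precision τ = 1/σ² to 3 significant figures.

For Normal(μ,σ), the p-quantile is μ + z_p·σ. Here z_{0.11} = -1.227, z_{0.64} = 0.3585.
So -0.827 = μ − 1.227σ and -0.259 = μ + 0.3585σ.
Subtracting: σ = (-0.259 − -0.827)/(0.3585 − (-1.227)) = 0.358.
Then μ = -0.827 − (-1.227)·0.358 = -0.387.
Precision τ = 1/σ² = 1/0.3584² = 7.79.

μ = -0.387, τ = 7.79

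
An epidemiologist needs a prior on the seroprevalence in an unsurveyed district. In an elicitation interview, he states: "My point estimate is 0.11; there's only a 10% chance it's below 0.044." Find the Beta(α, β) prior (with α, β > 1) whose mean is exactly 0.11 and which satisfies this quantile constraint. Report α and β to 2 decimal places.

α ≈ 3.15, β ≈ 25.47

With mean 0.11 fixed, write α = 0.11s, β = 0.89s where s = α+β.
Need P(θ < 0.044) = 0.1 under Beta(0.11s, 0.89s). Normal approximation: (q−m)/√(m(1−m)/s) ≈ z_{0.1} = -1.28, so s ≈ 0.11·0.89·(-1.28)²/(0.044−0.11)² = 36.9.
At s = 36.9: P(θ<0.044) ≈ 0.067. Adjusting to match 0.1 gives s ≈ 28.62.
So α = 0.11·28.62 ≈ 3.15, β = 0.89·28.62 ≈ 25.47.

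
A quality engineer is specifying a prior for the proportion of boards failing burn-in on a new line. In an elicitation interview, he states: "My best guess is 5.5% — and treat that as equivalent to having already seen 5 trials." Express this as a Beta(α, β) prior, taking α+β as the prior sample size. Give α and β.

Under the effective-sample-size interpretation, Beta(α, β) has prior mean α/(α+β) and prior sample size α+β.
So α+β = 5 and α/(α+β) = 0.055, giving α = 0.055·5 = 0.275 and β = 5 − 0.275 = 4.725.

α = 0.275, β = 4.725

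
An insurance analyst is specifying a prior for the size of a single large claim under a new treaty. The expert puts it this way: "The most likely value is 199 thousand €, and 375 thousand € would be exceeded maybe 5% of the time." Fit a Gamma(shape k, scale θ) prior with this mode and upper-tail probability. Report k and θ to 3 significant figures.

Gamma(k,θ) with k>1 has mode (k−1)θ, so θ = 199/(k−1).
Need P(X < 375) = 0.95 with θ tied to k this way. Start at k = 2, θ = 199: P(X<375) ≈ 0.562.
Too low — raise k to concentrate. Iterating converges to k ≈ 7.93.
Then θ = 199/(7.93−1) ≈ 28.7.

k ≈ 7.93, θ ≈ 28.7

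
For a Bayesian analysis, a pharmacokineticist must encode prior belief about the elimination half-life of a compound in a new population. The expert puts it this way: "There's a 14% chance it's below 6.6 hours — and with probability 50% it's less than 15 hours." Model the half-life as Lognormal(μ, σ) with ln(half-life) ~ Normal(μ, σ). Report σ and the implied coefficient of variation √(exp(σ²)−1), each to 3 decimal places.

If T ~ Lognormal(μ,σ) then ln T ~ Normal(μ,σ), so the p-quantile of ln T is μ + z_p·σ.
ln(6.6) = 1.887 and ln(15) = 2.708; z_{0.14} = -1.08, z_{0.5} = 0.
σ = (2.708 − 1.887)/(0 − (-1.08)) = 0.760.
μ = 1.887 − (-1.08)·0.760 = 2.708.
CV = √(exp(σ²)−1) = √(exp(0.5775)−1) = 0.884.

σ ≈ 0.760, CV ≈ 0.884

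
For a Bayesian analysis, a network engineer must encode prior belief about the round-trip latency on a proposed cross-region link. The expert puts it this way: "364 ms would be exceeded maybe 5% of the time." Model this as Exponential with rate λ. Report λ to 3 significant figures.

P(T > 364.0) = e^(−λ·364.0) = 0.05, so λ = −ln(0.05)/364.0 = 0.00823.

λ ≈ 0.00823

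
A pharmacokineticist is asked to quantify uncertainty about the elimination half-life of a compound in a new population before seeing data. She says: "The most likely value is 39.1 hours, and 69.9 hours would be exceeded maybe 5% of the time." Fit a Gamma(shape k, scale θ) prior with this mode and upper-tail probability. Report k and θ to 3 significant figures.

k ≈ 9.26, θ ≈ 4.73

Gamma(k,θ) with k>1 has mode (k−1)θ, so θ = 39.1/(k−1).
Need P(X < 69.9) = 0.95 with θ tied to k this way. Start at k = 2, θ = 39.1: P(X<69.9) ≈ 0.534.
Too low — raise k to concentrate. Iterating converges to k ≈ 9.26.
Then θ = 39.1/(9.26−1) ≈ 4.73.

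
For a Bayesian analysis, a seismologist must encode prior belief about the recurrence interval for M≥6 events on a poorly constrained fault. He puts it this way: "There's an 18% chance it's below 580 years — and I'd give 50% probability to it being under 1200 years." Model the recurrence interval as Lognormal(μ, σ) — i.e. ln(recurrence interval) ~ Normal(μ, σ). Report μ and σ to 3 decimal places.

μ ≈ 7.090, σ ≈ 0.794

If T ~ Lognormal(μ,σ) then ln T ~ Normal(μ,σ), so the p-quantile of ln T is μ + z_p·σ.
ln(580) = 6.363 and ln(1200) = 7.09; z_{0.18} = -0.9154, z_{0.5} = 0.
σ = (7.09 − 6.363)/(0 − (-0.9154)) = 0.794.
μ = 6.363 − (-0.9154)·0.794 = 7.090.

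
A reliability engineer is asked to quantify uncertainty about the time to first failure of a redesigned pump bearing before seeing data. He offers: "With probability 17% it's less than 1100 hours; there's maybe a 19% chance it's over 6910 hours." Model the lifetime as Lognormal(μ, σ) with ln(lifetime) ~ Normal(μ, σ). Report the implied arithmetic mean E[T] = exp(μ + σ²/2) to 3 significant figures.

E[T] ≈ 4740 hours

If T ~ Lognormal(μ,σ) then ln T ~ Normal(μ,σ), so the p-quantile of ln T is μ + z_p·σ.
ln(1100) = 7.003 and ln(6910) = 8.841; z_{0.17} = -0.9542, z_{0.81} = 0.8779.
σ = (8.841 − 7.003)/(0.8779 − (-0.9542)) = 1.003.
μ = 7.003 − (-0.9542)·1.003 = 7.960.
E[T] = exp(μ + σ²/2) = exp(7.960 + 0.5031) = 4740 hours.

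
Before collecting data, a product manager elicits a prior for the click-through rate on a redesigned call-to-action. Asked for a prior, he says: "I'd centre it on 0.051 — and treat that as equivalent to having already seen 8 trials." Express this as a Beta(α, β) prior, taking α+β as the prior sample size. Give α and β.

Under the effective-sample-size interpretation, Beta(α, β) has prior mean α/(α+β) and prior sample size α+β.
So α+β = 8 and α/(α+β) = 0.051, giving α = 0.051·8 = 0.408 and β = 8 − 0.408 = 7.592.

α = 0.408, β = 7.592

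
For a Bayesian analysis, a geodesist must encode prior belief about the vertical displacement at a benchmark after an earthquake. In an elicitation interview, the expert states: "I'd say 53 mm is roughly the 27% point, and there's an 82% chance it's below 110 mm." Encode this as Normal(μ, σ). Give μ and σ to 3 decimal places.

μ = 75.858, σ = 37.299

The p-quantile of Normal(μ,σ) is μ + z_p·σ, with z_{0.27} = -0.6128 and z_{0.82} = 0.9154.
Eliminate σ: μ = (z₂·x₁ − z₁·x₂)/(z₂ − z₁) = (0.9154·53 − (-0.6128)·110)/1.528 = 75.858.
Then σ = (x₂ − x₁)/(z₂ − z₁) = (110 − 53)/1.528 = 37.299.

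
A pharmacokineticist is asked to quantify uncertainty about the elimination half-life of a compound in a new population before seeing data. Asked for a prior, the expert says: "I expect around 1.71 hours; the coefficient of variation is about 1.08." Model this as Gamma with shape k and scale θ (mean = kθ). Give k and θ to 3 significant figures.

k ≈ 0.857, θ ≈ 1.99

For Gamma(k, scale θ): mean = kθ, variance = kθ², so CV = 1/√k.
CV = 1.08, hence k = 1/CV² = 0.857.
Then θ = mean/k = 1.71/0.857 = 1.99.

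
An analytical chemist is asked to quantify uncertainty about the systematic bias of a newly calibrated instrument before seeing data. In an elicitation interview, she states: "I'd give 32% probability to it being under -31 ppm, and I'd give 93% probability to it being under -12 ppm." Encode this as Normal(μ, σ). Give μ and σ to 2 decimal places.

The p-quantile of Normal(μ,σ) is μ + z_p·σ, with z_{0.32} = -0.4677 and z_{0.93} = 1.476.
Eliminate σ: μ = (z₂·x₁ − z₁·x₂)/(z₂ − z₁) = (1.476·-31 − (-0.4677)·-12)/1.943 = -26.43.
Then σ = (x₂ − x₁)/(z₂ − z₁) = (-12 − -31)/1.943 = 9.78.

μ = -26.43, σ = 9.78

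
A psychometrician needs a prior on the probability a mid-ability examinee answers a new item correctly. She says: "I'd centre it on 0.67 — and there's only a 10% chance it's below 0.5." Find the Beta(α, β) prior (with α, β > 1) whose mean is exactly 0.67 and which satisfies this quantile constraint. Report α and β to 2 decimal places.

α ≈ 8.72, β ≈ 4.30

With mean 0.67 fixed, write α = 0.67s, β = 0.33s where s = α+β.
Need P(θ < 0.5) = 0.1 under Beta(0.67s, 0.33s). Normal approximation: (q−m)/√(m(1−m)/s) ≈ z_{0.1} = -1.28, so s ≈ 0.67·0.33·(-1.28)²/(0.5−0.67)² = 12.6.
At s = 12.6: P(θ<0.5) ≈ 0.104. Adjusting to match 0.1 gives s ≈ 13.02.
So α = 0.67·13.02 ≈ 8.72, β = 0.33·13.02 ≈ 4.30.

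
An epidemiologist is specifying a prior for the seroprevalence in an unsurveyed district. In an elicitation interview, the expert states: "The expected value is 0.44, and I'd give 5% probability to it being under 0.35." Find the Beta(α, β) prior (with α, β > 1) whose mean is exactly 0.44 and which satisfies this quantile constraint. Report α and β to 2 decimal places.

α ≈ 35.14, β ≈ 44.73

With mean 0.44 fixed, write α = 0.44s, β = 0.56s where s = α+β.
Need P(θ < 0.35) = 0.05 under Beta(0.44s, 0.56s). Normal approximation: (q−m)/√(m(1−m)/s) ≈ z_{0.05} = -1.64, so s ≈ 0.44·0.56·(-1.64)²/(0.35−0.44)² = 82.3.
At s = 82.3: P(θ<0.35) ≈ 0.047. Adjusting to match 0.05 gives s ≈ 79.87.
So α = 0.44·79.87 ≈ 35.14, β = 0.56·79.87 ≈ 44.73.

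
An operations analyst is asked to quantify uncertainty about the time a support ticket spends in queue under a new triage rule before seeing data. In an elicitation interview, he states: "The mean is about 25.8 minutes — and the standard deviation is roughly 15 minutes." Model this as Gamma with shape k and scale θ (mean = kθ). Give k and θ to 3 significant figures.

For Gamma(k, scale θ): mean = kθ, variance = kθ², so CV = 1/√k.
CV = SD/mean = 15/25.8 = 0.5814, hence k = 1/CV² = 2.96.
Then θ = mean/k = 25.8/2.96 = 8.72.

k ≈ 2.96, θ ≈ 8.72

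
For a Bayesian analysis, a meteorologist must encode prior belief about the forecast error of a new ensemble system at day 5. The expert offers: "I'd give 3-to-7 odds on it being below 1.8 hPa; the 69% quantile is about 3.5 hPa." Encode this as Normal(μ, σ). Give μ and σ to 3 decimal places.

μ = 2.674, σ = 1.666

For Normal(μ,σ), the p-quantile is μ + z_p·σ. Here z_{0.3} = -0.5244, z_{0.69} = 0.4959.
So 1.8 = μ − 0.5244σ and 3.5 = μ + 0.4959σ.
Subtracting: σ = (3.5 − 1.8)/(0.4959 − (-0.5244)) = 1.666.
Then μ = 1.8 − (-0.5244)·1.666 = 2.674.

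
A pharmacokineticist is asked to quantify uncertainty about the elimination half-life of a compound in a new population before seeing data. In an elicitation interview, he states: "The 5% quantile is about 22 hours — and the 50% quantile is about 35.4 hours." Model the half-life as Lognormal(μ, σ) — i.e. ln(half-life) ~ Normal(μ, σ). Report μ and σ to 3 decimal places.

If T ~ Lognormal(μ,σ) then ln T ~ Normal(μ,σ), so the p-quantile of ln T is μ + z_p·σ.
ln(22) = 3.091 and ln(35.4) = 3.567; z_{0.05} = -1.645, z_{0.5} = 0.
σ = (3.567 − 3.091)/(0 − (-1.645)) = 0.289.
μ = 3.091 − (-1.645)·0.289 = 3.567.

μ ≈ 3.567, σ ≈ 0.289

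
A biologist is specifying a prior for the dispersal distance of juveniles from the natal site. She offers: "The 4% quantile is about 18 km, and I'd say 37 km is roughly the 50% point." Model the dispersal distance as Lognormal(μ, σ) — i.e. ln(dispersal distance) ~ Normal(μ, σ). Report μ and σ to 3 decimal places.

μ ≈ 3.611, σ ≈ 0.412

If T ~ Lognormal(μ,σ) then ln T ~ Normal(μ,σ), so the p-quantile of ln T is μ + z_p·σ.
ln(18) = 2.89 and ln(37) = 3.611; z_{0.04} = -1.751, z_{0.5} = 0.
σ = (3.611 − 2.89)/(0 − (-1.751)) = 0.412.
μ = 2.89 − (-1.751)·0.412 = 3.611.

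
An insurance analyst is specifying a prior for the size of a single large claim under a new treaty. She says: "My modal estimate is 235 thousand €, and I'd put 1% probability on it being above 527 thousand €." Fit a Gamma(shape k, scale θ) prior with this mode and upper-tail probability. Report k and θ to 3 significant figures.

Gamma(k,θ) with k>1 has mode (k−1)θ, so θ = 235/(k−1).
Need P(X < 527) = 0.99 with θ tied to k this way. Start at k = 2, θ = 235: P(X<527) ≈ 0.656.
Too low — raise k to concentrate. Iterating converges to k ≈ 8.36.
Then θ = 235/(8.36−1) ≈ 31.9.

k ≈ 8.36, θ ≈ 31.9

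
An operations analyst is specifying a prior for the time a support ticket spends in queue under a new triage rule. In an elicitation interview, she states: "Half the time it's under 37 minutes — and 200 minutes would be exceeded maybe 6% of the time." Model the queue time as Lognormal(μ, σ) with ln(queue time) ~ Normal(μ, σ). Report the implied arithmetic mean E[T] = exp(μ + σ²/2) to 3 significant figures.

E[T] ≈ 66.7 minutes

If T ~ Lognormal(μ,σ) then ln T ~ Normal(μ,σ), so the p-quantile of ln T is μ + z_p·σ.
ln(37) = 3.611 and ln(200) = 5.298; z_{0.5} = 0, z_{0.94} = 1.555.
σ = (5.298 − 3.611)/(1.555 − (0)) = 1.085.
μ = 3.611 − (0)·1.085 = 3.611.
E[T] = exp(μ + σ²/2) = exp(3.611 + 0.5889) = 66.7 minutes.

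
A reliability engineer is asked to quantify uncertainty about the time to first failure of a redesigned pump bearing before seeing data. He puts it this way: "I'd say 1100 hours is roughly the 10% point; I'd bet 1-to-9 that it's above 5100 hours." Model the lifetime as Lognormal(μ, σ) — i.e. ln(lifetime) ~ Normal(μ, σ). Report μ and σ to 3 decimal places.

μ ≈ 7.770, σ ≈ 0.598

If T ~ Lognormal(μ,σ) then ln T ~ Normal(μ,σ), so the p-quantile of ln T is μ + z_p·σ.
ln(1100) = 7.003 and ln(5100) = 8.537; z_{0.1} = -1.282, z_{0.9} = 1.282.
σ = (8.537 − 7.003)/(1.282 − (-1.282)) = 0.598.
μ = 7.003 − (-1.282)·0.598 = 7.770.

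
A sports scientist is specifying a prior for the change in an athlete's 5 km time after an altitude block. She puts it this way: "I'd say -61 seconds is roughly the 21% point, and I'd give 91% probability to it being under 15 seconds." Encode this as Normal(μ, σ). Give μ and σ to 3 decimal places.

For Normal(μ,σ), the p-quantile is μ + z_p·σ. Here z_{0.21} = -0.8064, z_{0.91} = 1.341.
So -61 = μ − 0.8064σ and 15 = μ + 1.341σ.
Subtracting: σ = (15 − -61)/(1.341 − (-0.8064)) = 35.395.
Then μ = -61 − (-0.8064)·35.395 = -32.456.

μ = -32.456, σ = 35.395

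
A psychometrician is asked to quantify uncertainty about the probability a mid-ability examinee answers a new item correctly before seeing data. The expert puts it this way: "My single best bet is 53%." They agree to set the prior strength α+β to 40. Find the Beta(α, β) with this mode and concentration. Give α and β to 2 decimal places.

For α,β > 1 the Beta mode is (α−1)/(α+β−2). With α+β = 40, the mode is (α−1)/38.
Set (α−1)/38 = 0.53 → α = 1 + 0.53·38 = 21.14.
β = 40 − α = 18.86.

α = 21.14, β = 18.86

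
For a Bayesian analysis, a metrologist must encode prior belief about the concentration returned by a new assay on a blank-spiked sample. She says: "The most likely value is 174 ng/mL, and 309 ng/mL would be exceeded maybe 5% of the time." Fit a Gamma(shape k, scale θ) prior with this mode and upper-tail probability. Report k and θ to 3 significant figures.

Gamma(k,θ) with k>1 has mode (k−1)θ, so θ = 174/(k−1).
Need P(X < 309) = 0.95 with θ tied to k this way. Start at k = 2, θ = 174: P(X<309) ≈ 0.530.
Too low — raise k to concentrate. Iterating converges to k ≈ 9.45.
Then θ = 174/(9.45−1) ≈ 20.6.

k ≈ 9.45, θ ≈ 20.6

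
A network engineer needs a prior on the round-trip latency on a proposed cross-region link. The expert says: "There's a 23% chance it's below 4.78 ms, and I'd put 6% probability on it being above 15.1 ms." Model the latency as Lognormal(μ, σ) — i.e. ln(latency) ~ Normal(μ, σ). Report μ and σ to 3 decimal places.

If T ~ Lognormal(μ,σ) then ln T ~ Normal(μ,σ), so the p-quantile of ln T is μ + z_p·σ.
ln(4.78) = 1.564 and ln(15.1) = 2.715; z_{0.23} = -0.7388, z_{0.94} = 1.555.
σ = (2.715 − 1.564)/(1.555 − (-0.7388)) = 0.502.
μ = 1.564 − (-0.7388)·0.502 = 1.935.

μ ≈ 1.935, σ ≈ 0.502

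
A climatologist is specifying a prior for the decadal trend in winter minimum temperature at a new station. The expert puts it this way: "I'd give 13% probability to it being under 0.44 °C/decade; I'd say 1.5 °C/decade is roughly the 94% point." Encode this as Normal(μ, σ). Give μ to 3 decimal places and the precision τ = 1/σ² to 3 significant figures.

μ = 0.885, τ = 6.4

For Normal(μ,σ), the p-quantile is μ + z_p·σ. Here z_{0.13} = -1.126, z_{0.94} = 1.555.
So 0.44 = μ − 1.126σ and 1.5 = μ + 1.555σ.
Subtracting: σ = (1.5 − 0.44)/(1.555 − (-1.126)) = 0.395.
Then μ = 0.44 − (-1.126)·0.395 = 0.885.
Precision τ = 1/σ² = 1/0.3954² = 6.4.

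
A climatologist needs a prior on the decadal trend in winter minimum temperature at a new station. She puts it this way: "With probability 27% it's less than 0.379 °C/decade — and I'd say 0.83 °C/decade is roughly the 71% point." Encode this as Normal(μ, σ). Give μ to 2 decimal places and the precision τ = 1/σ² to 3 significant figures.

For Normal(μ,σ), the p-quantile is μ + z_p·σ. Here z_{0.27} = -0.6128, z_{0.71} = 0.5534.
So 0.379 = μ − 0.6128σ and 0.83 = μ + 0.5534σ.
Subtracting: σ = (0.83 − 0.379)/(0.5534 − (-0.6128)) = 0.39.
Then μ = 0.379 − (-0.6128)·0.39 = 0.62.
Precision τ = 1/σ² = 1/0.3867² = 6.69.

μ = 0.62, τ = 6.69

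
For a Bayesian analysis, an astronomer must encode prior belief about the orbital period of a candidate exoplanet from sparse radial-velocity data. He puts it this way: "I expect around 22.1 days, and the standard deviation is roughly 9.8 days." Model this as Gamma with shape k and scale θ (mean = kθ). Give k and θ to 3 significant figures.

k ≈ 5.09, θ ≈ 4.35

For Gamma(k, scale θ): mean = kθ, variance = kθ², so CV = 1/√k.
CV = SD/mean = 9.8/22.1 = 0.4434, hence k = 1/CV² = 5.09.
Then θ = mean/k = 22.1/5.09 = 4.35.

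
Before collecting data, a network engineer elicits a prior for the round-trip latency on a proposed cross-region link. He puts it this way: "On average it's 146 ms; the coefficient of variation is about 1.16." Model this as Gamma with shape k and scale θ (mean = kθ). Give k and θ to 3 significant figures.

k ≈ 0.743, θ ≈ 196

For Gamma(k, scale θ): mean = kθ, variance = kθ², so CV = 1/√k.
CV = 1.16, hence k = 1/CV² = 0.743.
Then θ = mean/k = 146/0.743 = 196.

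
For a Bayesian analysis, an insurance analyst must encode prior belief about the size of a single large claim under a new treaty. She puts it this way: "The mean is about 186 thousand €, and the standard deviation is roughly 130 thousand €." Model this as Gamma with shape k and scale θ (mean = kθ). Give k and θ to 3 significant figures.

For Gamma(k, scale θ): mean = kθ, variance = kθ², so CV = 1/√k.
CV = SD/mean = 130/186 = 0.6989, hence k = 1/CV² = 2.05.
Then θ = mean/k = 186/2.05 = 90.9.

k ≈ 2.05, θ ≈ 90.9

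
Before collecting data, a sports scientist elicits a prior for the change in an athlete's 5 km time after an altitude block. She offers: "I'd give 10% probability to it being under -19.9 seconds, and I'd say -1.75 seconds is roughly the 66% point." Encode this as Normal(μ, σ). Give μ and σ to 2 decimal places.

μ = -6.17, σ = 10.71

The p-quantile of Normal(μ,σ) is μ + z_p·σ, with z_{0.1} = -1.282 and z_{0.66} = 0.4125.
Eliminate σ: μ = (z₂·x₁ − z₁·x₂)/(z₂ − z₁) = (0.4125·-19.9 − (-1.282)·-1.75)/1.694 = -6.17.
Then σ = (x₂ − x₁)/(z₂ − z₁) = (-1.75 − -19.9)/1.694 = 10.71.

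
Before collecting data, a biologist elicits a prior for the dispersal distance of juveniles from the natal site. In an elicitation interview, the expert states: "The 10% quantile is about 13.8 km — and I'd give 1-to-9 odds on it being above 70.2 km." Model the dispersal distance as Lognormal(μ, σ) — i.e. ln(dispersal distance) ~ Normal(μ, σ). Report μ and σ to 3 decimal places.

μ ≈ 3.438, σ ≈ 0.635

If T ~ Lognormal(μ,σ) then ln T ~ Normal(μ,σ), so the p-quantile of ln T is μ + z_p·σ.
ln(13.8) = 2.625 and ln(70.2) = 4.251; z_{0.1} = -1.282, z_{0.9} = 1.282.
σ = (4.251 − 2.625)/(1.282 − (-1.282)) = 0.635.
μ = 2.625 − (-1.282)·0.635 = 3.438.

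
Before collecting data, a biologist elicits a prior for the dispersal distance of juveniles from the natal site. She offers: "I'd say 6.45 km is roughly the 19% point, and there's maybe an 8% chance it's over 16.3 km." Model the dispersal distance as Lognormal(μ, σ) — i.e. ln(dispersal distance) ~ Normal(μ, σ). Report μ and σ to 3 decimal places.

μ ≈ 2.221, σ ≈ 0.406

If T ~ Lognormal(μ,σ) then ln T ~ Normal(μ,σ), so the p-quantile of ln T is μ + z_p·σ.
ln(6.45) = 1.864 and ln(16.3) = 2.791; z_{0.19} = -0.8779, z_{0.92} = 1.405.
σ = (2.791 − 1.864)/(1.405 − (-0.8779)) = 0.406.
μ = 1.864 − (-0.8779)·0.406 = 2.221.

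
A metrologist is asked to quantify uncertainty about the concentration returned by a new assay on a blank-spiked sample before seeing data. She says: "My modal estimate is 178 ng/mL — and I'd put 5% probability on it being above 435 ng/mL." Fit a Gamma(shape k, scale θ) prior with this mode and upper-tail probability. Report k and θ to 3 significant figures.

k ≈ 4.41, θ ≈ 52.2

Gamma(k,θ) with k>1 has mode (k−1)θ, so θ = 178/(k−1).
Need P(X < 435) = 0.95 with θ tied to k this way. Start at k = 2, θ = 178: P(X<435) ≈ 0.701.
Too low — raise k to concentrate. Iterating converges to k ≈ 4.41.
Then θ = 178/(4.41−1) ≈ 52.2.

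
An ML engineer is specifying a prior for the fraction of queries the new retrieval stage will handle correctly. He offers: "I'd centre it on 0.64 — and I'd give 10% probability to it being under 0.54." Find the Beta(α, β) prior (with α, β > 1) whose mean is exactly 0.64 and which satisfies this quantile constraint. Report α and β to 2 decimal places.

With mean 0.64 fixed, write α = 0.64s, β = 0.36s where s = α+β.
Need P(θ < 0.54) = 0.1 under Beta(0.64s, 0.36s). Normal approximation: (q−m)/√(m(1−m)/s) ≈ z_{0.1} = -1.28, so s ≈ 0.64·0.36·(-1.28)²/(0.54−0.64)² = 37.8.
At s = 37.8: P(θ<0.54) ≈ 0.102. Adjusting to match 0.1 gives s ≈ 38.65.
So α = 0.64·38.65 ≈ 24.74, β = 0.36·38.65 ≈ 13.91.

α ≈ 24.74, β ≈ 13.91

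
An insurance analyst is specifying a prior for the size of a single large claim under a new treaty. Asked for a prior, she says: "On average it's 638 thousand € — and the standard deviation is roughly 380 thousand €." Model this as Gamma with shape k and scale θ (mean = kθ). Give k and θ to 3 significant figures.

For Gamma(k, scale θ): mean = kθ, variance = kθ², so CV = 1/√k.
CV = SD/mean = 380/638 = 0.5956, hence k = 1/CV² = 2.82.
Then θ = mean/k = 638/2.82 = 226.

k ≈ 2.82, θ ≈ 226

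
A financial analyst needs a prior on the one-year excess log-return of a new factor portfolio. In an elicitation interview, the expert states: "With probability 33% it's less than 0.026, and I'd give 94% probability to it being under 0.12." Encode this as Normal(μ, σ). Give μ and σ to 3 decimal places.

μ = 0.047, σ = 0.047

The p-quantile of Normal(μ,σ) is μ + z_p·σ, with z_{0.33} = -0.4399 and z_{0.94} = 1.555.
Eliminate σ: μ = (z₂·x₁ − z₁·x₂)/(z₂ − z₁) = (1.555·0.026 − (-0.4399)·0.12)/1.995 = 0.047.
Then σ = (x₂ − x₁)/(z₂ − z₁) = (0.12 − 0.026)/1.995 = 0.047.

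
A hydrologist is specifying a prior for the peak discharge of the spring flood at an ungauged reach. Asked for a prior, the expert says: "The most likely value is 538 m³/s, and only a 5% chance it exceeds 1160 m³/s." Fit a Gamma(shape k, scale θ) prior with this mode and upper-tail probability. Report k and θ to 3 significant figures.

k ≈ 5.67, θ ≈ 115

Gamma(k,θ) with k>1 has mode (k−1)θ, so θ = 538/(k−1).
Need P(X < 1160) = 0.95 with θ tied to k this way. Start at k = 2, θ = 538: P(X<1160) ≈ 0.635.
Too low — raise k to concentrate. Iterating converges to k ≈ 5.67.
Then θ = 538/(5.67−1) ≈ 115.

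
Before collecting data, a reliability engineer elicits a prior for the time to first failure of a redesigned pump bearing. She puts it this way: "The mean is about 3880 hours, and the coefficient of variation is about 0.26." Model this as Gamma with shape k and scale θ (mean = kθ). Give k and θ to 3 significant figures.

k ≈ 14.8, θ ≈ 262

For Gamma(k, scale θ): mean = kθ, variance = kθ², so CV = 1/√k.
CV = 0.26, hence k = 1/CV² = 14.8.
Then θ = mean/k = 3880/14.8 = 262.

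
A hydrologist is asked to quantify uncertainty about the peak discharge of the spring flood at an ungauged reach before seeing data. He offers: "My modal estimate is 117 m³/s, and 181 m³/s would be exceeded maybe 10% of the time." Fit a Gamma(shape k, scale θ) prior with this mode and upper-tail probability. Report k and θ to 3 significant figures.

Gamma(k,θ) with k>1 has mode (k−1)θ, so θ = 117/(k−1).
Need P(X < 181) = 0.9 with θ tied to k this way. Start at k = 2, θ = 117: P(X<181) ≈ 0.458.
Too low — raise k to concentrate. Iterating converges to k ≈ 10.8.
Then θ = 117/(10.8−1) ≈ 11.9.

k ≈ 10.8, θ ≈ 11.9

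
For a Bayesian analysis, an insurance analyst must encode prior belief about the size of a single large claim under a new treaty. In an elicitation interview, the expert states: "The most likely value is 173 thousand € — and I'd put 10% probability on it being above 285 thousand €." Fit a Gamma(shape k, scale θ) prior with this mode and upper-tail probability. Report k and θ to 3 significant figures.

Gamma(k,θ) with k>1 has mode (k−1)θ, so θ = 173/(k−1).
Need P(X < 285) = 0.9 with θ tied to k this way. Start at k = 2, θ = 173: P(X<285) ≈ 0.490.
Too low — raise k to concentrate. Iterating converges to k ≈ 8.57.
Then θ = 173/(8.57−1) ≈ 22.9.

k ≈ 8.57, θ ≈ 22.9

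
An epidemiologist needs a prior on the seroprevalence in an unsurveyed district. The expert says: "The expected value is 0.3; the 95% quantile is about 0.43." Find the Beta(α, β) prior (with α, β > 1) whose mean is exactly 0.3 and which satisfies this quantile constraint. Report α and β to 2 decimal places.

α ≈ 10.84, β ≈ 25.28

With mean 0.3 fixed, write α = 0.3s, β = 0.7s where s = α+β.
Need P(θ < 0.43) = 0.95 under Beta(0.3s, 0.7s). Normal approximation: (q−m)/√(m(1−m)/s) ≈ z_{0.95} = 1.64, so s ≈ 0.3·0.7·(1.64)²/(0.43−0.3)² = 33.6.
At s = 33.6: P(θ<0.43) ≈ 0.944. Adjusting to match 0.95 gives s ≈ 36.12.
So α = 0.3·36.12 ≈ 10.84, β = 0.7·36.12 ≈ 25.28.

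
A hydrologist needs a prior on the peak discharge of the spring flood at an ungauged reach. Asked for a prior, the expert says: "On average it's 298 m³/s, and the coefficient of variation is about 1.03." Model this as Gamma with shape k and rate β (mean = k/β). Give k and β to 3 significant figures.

For Gamma(k, rate β): mean = k/β, variance = k/β², so CV = 1/√k.
CV = 1.03, hence k = 1/CV² = 0.943.
Then β = k/mean = 0.943/298 = 0.00316.

k ≈ 0.943, β ≈ 0.00316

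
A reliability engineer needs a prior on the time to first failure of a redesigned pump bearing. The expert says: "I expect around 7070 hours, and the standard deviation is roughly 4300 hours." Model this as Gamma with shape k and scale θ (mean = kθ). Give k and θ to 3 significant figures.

For Gamma(k, scale θ): mean = kθ, variance = kθ², so CV = 1/√k.
CV = SD/mean = 4300/7070 = 0.6082, hence k = 1/CV² = 2.7.
Then θ = mean/k = 7070/2.7 = 2620.

k ≈ 2.7, θ ≈ 2620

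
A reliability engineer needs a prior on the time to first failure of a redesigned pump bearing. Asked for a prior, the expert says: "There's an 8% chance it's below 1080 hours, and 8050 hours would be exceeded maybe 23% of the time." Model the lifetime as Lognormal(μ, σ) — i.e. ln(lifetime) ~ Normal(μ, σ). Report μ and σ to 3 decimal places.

If T ~ Lognormal(μ,σ) then ln T ~ Normal(μ,σ), so the p-quantile of ln T is μ + z_p·σ.
ln(1080) = 6.985 and ln(8050) = 8.993; z_{0.08} = -1.405, z_{0.77} = 0.7388.
σ = (8.993 − 6.985)/(0.7388 − (-1.405)) = 0.937.
μ = 6.985 − (-1.405)·0.937 = 8.301.

μ ≈ 8.301, σ ≈ 0.937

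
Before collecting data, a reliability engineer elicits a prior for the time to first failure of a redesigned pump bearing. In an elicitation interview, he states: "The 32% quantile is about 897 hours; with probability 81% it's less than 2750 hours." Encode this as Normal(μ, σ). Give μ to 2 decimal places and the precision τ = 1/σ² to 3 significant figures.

μ = 1541.06, τ = 5.27e-07

For Normal(μ,σ), the p-quantile is μ + z_p·σ. Here z_{0.32} = -0.4677, z_{0.81} = 0.8779.
So 897 = μ − 0.4677σ and 2750 = μ + 0.8779σ.
Subtracting: σ = (2750 − 897)/(0.8779 − (-0.4677)) = 1377.09.
Then μ = 897 − (-0.4677)·1377.09 = 1541.06.
Precision τ = 1/σ² = 1/1377² = 5.27e-07.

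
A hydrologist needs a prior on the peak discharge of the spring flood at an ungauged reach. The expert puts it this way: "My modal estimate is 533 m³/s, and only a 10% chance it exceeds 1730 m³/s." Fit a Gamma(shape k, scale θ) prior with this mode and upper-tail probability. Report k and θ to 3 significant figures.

k ≈ 2.36, θ ≈ 391

Gamma(k,θ) with k>1 has mode (k−1)θ, so θ = 533/(k−1).
Need P(X < 1730) = 0.9 with θ tied to k this way. Start at k = 2, θ = 533: P(X<1730) ≈ 0.835.
Too low — raise k to concentrate. Iterating converges to k ≈ 2.36.
Then θ = 533/(2.36−1) ≈ 391.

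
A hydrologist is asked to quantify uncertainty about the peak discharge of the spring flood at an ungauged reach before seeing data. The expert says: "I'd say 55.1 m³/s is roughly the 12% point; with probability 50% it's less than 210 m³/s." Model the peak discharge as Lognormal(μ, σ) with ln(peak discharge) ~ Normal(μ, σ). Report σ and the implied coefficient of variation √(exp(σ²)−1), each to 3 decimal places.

σ ≈ 1.139, CV ≈ 1.630

If T ~ Lognormal(μ,σ) then ln T ~ Normal(μ,σ), so the p-quantile of ln T is μ + z_p·σ.
ln(55.1) = 4.009 and ln(210) = 5.347; z_{0.12} = -1.175, z_{0.5} = 0.
σ = (5.347 − 4.009)/(0 − (-1.175)) = 1.139.
μ = 4.009 − (-1.175)·1.139 = 5.347.
CV = √(exp(σ²)−1) = √(exp(1.2966)−1) = 1.630.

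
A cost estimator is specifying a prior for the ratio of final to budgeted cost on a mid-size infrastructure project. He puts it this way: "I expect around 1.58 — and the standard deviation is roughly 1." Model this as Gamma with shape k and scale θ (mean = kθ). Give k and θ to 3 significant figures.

k ≈ 2.5, θ ≈ 0.633

For Gamma(k, scale θ): mean = kθ, variance = kθ², so CV = 1/√k.
CV = SD/mean = 1/1.58 = 0.6329, hence k = 1/CV² = 2.5.
Then θ = mean/k = 1.58/2.5 = 0.633.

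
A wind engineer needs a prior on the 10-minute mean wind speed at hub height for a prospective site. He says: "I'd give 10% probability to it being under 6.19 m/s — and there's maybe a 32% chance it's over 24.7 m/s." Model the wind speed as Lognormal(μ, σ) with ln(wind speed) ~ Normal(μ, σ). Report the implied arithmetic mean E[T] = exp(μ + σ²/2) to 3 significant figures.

E[T] ≈ 23.3 m/s

If T ~ Lognormal(μ,σ) then ln T ~ Normal(μ,σ), so the p-quantile of ln T is μ + z_p·σ.
ln(6.19) = 1.823 and ln(24.7) = 3.207; z_{0.1} = -1.282, z_{0.68} = 0.4677.
σ = (3.207 − 1.823)/(0.4677 − (-1.282)) = 0.791.
μ = 1.823 − (-1.282)·0.791 = 2.837.
E[T] = exp(μ + σ²/2) = exp(2.837 + 0.3129) = 23.3 m/s.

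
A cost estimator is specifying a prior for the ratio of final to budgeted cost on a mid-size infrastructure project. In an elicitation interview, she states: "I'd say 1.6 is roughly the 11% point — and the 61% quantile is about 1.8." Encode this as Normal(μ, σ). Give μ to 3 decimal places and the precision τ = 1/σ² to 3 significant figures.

μ = 1.763, τ = 56.7

The p-quantile of Normal(μ,σ) is μ + z_p·σ, with z_{0.11} = -1.227 and z_{0.61} = 0.2793.
Eliminate σ: μ = (z₂·x₁ − z₁·x₂)/(z₂ − z₁) = (0.2793·1.6 − (-1.227)·1.8)/1.506 = 1.763.
Then σ = (x₂ − x₁)/(z₂ − z₁) = (1.8 − 1.6)/1.506 = 0.133.
Precision τ = 1/σ² = 1/0.1328² = 56.7.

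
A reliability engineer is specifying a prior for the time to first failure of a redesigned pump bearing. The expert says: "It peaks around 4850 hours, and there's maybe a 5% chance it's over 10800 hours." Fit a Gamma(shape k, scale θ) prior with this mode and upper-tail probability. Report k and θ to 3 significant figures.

k ≈ 5.29, θ ≈ 1130

Gamma(k,θ) with k>1 has mode (k−1)θ, so θ = 4850/(k−1).
Need P(X < 10800) = 0.95 with θ tied to k this way. Start at k = 2, θ = 4850: P(X<10800) ≈ 0.652.
Too low — raise k to concentrate. Iterating converges to k ≈ 5.29.
Then θ = 4850/(5.29−1) ≈ 1130.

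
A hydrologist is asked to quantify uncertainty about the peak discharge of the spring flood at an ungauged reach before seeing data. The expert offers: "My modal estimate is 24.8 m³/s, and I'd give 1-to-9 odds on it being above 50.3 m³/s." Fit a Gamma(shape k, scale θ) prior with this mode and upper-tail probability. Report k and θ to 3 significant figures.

Gamma(k,θ) with k>1 has mode (k−1)θ, so θ = 24.8/(k−1).
Need P(X < 50.3) = 0.9 with θ tied to k this way. Start at k = 2, θ = 24.8: P(X<50.3) ≈ 0.602.
Too low — raise k to concentrate. Iterating converges to k ≈ 4.84.
Then θ = 24.8/(4.84−1) ≈ 6.46.

k ≈ 4.84, θ ≈ 6.46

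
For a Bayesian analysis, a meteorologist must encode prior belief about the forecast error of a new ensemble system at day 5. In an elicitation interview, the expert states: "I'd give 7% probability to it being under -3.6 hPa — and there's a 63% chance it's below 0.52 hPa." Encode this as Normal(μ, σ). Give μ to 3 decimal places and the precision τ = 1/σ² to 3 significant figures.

μ = -0.236, τ = 0.193

For Normal(μ,σ), the p-quantile is μ + z_p·σ. Here z_{0.07} = -1.476, z_{0.63} = 0.3319.
So -3.6 = μ − 1.476σ and 0.52 = μ + 0.3319σ.
Subtracting: σ = (0.52 − -3.6)/(0.3319 − (-1.476)) = 2.279.
Then μ = -3.6 − (-1.476)·2.279 = -0.236.
Precision τ = 1/σ² = 1/2.279² = 0.193.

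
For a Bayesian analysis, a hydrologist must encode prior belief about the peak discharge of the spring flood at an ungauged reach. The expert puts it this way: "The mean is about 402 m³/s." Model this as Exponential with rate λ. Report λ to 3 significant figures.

λ ≈ 0.00249

Exponential mean = 1/λ, so λ = 1/402.0 = 0.00249.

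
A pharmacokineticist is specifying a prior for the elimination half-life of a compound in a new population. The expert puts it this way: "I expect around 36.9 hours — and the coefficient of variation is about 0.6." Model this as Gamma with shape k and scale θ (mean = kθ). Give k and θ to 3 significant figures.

k ≈ 2.78, θ ≈ 13.3

For Gamma(k, scale θ): mean = kθ, variance = kθ², so CV = 1/√k.
CV = 0.6, hence k = 1/CV² = 2.78.
Then θ = mean/k = 36.9/2.78 = 13.3.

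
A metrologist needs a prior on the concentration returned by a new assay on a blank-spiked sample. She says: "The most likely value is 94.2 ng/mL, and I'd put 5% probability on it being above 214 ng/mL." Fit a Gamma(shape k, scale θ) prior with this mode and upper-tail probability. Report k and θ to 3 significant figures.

k ≈ 5.07, θ ≈ 23.1

Gamma(k,θ) with k>1 has mode (k−1)θ, so θ = 94.2/(k−1).
Need P(X < 214) = 0.95 with θ tied to k this way. Start at k = 2, θ = 94.2: P(X<214) ≈ 0.663.
Too low — raise k to concentrate. Iterating converges to k ≈ 5.07.
Then θ = 94.2/(5.07−1) ≈ 23.1.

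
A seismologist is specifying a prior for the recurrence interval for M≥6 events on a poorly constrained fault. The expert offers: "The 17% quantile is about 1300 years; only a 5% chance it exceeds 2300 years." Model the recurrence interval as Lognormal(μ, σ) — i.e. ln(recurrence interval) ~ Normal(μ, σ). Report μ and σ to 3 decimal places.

μ ≈ 7.380, σ ≈ 0.220

If T ~ Lognormal(μ,σ) then ln T ~ Normal(μ,σ), so the p-quantile of ln T is μ + z_p·σ.
ln(1300) = 7.17 and ln(2300) = 7.741; z_{0.17} = -0.9542, z_{0.95} = 1.645.
σ = (7.741 − 7.17)/(1.645 − (-0.9542)) = 0.220.
μ = 7.17 − (-0.9542)·0.220 = 7.380.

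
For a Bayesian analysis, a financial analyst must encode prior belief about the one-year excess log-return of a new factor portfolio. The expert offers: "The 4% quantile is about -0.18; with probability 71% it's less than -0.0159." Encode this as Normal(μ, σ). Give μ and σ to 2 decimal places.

μ = -0.06, σ = 0.07

The p-quantile of Normal(μ,σ) is μ + z_p·σ, with z_{0.04} = -1.751 and z_{0.71} = 0.5534.
Eliminate σ: μ = (z₂·x₁ − z₁·x₂)/(z₂ − z₁) = (0.5534·-0.18 − (-1.751)·-0.0159)/2.304 = -0.06.
Then σ = (x₂ − x₁)/(z₂ − z₁) = (-0.0159 − -0.18)/2.304 = 0.07.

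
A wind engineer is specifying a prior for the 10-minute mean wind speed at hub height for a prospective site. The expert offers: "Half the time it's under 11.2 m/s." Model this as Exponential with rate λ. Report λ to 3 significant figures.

λ ≈ 0.0619

Exponential median = ln 2 / λ, so λ = ln 2 / 11.2 = 0.0619.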